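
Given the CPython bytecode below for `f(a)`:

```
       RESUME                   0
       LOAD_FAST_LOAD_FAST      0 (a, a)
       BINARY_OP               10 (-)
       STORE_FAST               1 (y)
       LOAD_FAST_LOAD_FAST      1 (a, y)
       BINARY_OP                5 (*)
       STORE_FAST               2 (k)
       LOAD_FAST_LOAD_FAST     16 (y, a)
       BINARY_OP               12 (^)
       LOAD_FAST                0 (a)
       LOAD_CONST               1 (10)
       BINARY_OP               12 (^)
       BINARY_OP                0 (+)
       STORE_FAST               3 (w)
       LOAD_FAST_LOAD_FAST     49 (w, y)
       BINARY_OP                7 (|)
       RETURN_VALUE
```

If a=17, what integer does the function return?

44

LOAD_FAST_LOAD_FAST a,a → push 17,17. Stack: [17, 17]
BINARY_OP - → 17 - 17 = 0. Stack: [0]
STORE_FAST y → y=0. Stack: []
LOAD_FAST_LOAD_FAST a,y → push 17,0. Stack: [17, 0]
BINARY_OP * → 17 * 0 = 0. Stack: [0]
STORE_FAST k → k=0. Stack: []
LOAD_FAST_LOAD_FAST y,a → push 0,17. Stack: [0, 17]
BINARY_OP ^ → 0 ^ 17 = 17. Stack: [17]
LOAD_FAST a → push 17. Stack: [17, 17]
LOAD_CONST → push 10. Stack: [17, 17, 10]
BINARY_OP ^ → 17 ^ 10 = 27. Stack: [17, 27]
BINARY_OP + → 17 + 27 = 44. Stack: [44]
STORE_FAST w → w=44. Stack: []
LOAD_FAST_LOAD_FAST w,y → push 44,0. Stack: [44, 0]
BINARY_OP | → 44 | 0 = 44. Stack: [44]
RETURN_VALUE → return 44.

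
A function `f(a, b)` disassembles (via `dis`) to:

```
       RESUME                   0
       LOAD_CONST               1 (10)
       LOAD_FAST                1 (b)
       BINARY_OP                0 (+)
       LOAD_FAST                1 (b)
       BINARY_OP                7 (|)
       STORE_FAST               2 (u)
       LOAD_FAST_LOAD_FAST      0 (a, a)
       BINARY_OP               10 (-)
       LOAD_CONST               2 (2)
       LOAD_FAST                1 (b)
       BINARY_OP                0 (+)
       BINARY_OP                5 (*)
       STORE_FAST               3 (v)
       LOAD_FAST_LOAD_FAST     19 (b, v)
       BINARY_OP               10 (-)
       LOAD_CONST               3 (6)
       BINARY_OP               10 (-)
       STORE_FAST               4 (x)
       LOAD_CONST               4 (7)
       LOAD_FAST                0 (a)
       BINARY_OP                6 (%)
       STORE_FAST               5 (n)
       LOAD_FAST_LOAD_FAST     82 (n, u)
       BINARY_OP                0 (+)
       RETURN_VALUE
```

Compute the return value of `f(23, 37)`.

LOAD_CONST → push 10. Stack: [10]
LOAD_FAST b → push 37. Stack: [10, 37]
BINARY_OP + → 10 + 37 = 47. Stack: [47]
LOAD_FAST b → push 37. Stack: [47, 37]
BINARY_OP | → 47 | 37 = 47. Stack: [47]
STORE_FAST u → u=47. Stack: []
LOAD_FAST_LOAD_FAST a,a → push 23,23. Stack: [23, 23]
BINARY_OP - → 23 - 23 = 0. Stack: [0]
LOAD_CONST → push 2. Stack: [0, 2]
LOAD_FAST b → push 37. Stack: [0, 2, 37]
BINARY_OP + → 2 + 37 = 39. Stack: [0, 39]
BINARY_OP * → 0 * 39 = 0. Stack: [0]
STORE_FAST v → v=0. Stack: []
LOAD_FAST_LOAD_FAST b,v → push 37,0. Stack: [37, 0]
BINARY_OP - → 37 - 0 = 37. Stack: [37]
LOAD_CONST → push 6. Stack: [37, 6]
BINARY_OP - → 37 - 6 = 31. Stack: [31]
STORE_FAST x → x=31. Stack: []
LOAD_CONST → push 7. Stack: [7]
LOAD_FAST a → push 23. Stack: [7, 23]
BINARY_OP % → 7 % 23 = 7. Stack: [7]
STORE_FAST n → n=7. Stack: []
LOAD_FAST_LOAD_FAST n,u → push 7,47. Stack: [7, 47]
BINARY_OP + → 7 + 47 = 54. Stack: [54]
RETURN_VALUE → return 54.

54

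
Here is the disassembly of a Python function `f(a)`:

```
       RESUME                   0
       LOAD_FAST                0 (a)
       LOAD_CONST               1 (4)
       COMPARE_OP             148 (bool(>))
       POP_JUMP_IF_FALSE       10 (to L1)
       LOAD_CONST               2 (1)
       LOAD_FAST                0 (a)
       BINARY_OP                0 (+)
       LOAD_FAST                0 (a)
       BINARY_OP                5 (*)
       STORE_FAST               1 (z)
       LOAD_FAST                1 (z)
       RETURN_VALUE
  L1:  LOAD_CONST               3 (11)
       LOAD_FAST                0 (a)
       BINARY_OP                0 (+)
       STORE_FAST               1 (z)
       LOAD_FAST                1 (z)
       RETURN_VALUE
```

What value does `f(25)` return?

LOAD_FAST a → push 25. Stack: [25]
LOAD_CONST → push 4. Stack: [25, 4]
COMPARE_OP bool(>) → 25 vs 4 = True. Stack: [True]
POP_JUMP_IF_FALSE → pop True; no jump. Stack: []
LOAD_CONST → push 1. Stack: [1]
LOAD_FAST a → push 25. Stack: [1, 25]
BINARY_OP + → 1 + 25 = 26. Stack: [26]
LOAD_FAST a → push 25. Stack: [26, 25]
BINARY_OP * → 26 * 25 = 650. Stack: [650]
STORE_FAST z → z=650. Stack: []
LOAD_FAST z → push 650. Stack: [650]
RETURN_VALUE → return 650.

650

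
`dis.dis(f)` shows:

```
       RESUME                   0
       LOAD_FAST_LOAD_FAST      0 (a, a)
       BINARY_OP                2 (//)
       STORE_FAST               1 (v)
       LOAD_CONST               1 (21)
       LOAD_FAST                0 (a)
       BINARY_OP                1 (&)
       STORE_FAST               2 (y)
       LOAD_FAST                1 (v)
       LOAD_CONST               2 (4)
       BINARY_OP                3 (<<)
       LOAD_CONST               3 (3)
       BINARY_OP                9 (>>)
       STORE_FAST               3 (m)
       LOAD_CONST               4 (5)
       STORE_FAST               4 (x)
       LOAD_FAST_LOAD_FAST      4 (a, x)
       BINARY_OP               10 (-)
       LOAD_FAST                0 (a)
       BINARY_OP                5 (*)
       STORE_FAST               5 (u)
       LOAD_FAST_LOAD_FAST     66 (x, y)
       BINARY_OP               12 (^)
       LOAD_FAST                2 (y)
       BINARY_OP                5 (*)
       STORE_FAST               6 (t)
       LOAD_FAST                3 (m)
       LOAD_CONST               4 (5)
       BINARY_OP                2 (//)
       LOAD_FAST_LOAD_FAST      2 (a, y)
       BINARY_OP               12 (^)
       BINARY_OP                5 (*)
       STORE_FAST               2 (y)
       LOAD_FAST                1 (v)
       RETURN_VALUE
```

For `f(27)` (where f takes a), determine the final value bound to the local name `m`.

2

LOAD_FAST_LOAD_FAST a,a → push 27,27. Stack: [27, 27]
BINARY_OP // → 27 // 27 = 1. Stack: [1]
STORE_FAST v → v=1. Stack: []
LOAD_CONST → push 21. Stack: [21]
LOAD_FAST a → push 27. Stack: [21, 27]
BINARY_OP & → 21 & 27 = 17. Stack: [17]
STORE_FAST y → y=17. Stack: []
LOAD_FAST v → push 1. Stack: [1]
LOAD_CONST → push 4. Stack: [1, 4]
BINARY_OP << → 1 << 4 = 16. Stack: [16]
LOAD_CONST → push 3. Stack: [16, 3]
BINARY_OP >> → 16 >> 3 = 2. Stack: [2]
STORE_FAST m → m=2. Stack: []
LOAD_CONST → push 5. Stack: [5]
STORE_FAST x → x=5. Stack: []
LOAD_FAST_LOAD_FAST a,x → push 27,5. Stack: [27, 5]
BINARY_OP - → 27 - 5 = 22. Stack: [22]
LOAD_FAST a → push 27. Stack: [22, 27]
BINARY_OP * → 22 * 27 = 594. Stack: [594]
STORE_FAST u → u=594. Stack: []
LOAD_FAST_LOAD_FAST x,y → push 5,17. Stack: [5, 17]
BINARY_OP ^ → 5 ^ 17 = 20. Stack: [20]
LOAD_FAST y → push 17. Stack: [20, 17]
BINARY_OP * → 20 * 17 = 340. Stack: [340]
STORE_FAST t → t=340. Stack: []
LOAD_FAST m → push 2. Stack: [2]
LOAD_CONST → push 5. Stack: [2, 5]
BINARY_OP // → 2 // 5 = 0. Stack: [0]
LOAD_FAST_LOAD_FAST a,y → push 27,17. Stack: [0, 27, 17]
BINARY_OP ^ → 27 ^ 17 = 10. Stack: [0, 10]
BINARY_OP * → 0 * 10 = 0. Stack: [0]
STORE_FAST y → y=0. Stack: []
LOAD_FAST v → push 1. Stack: [1]
RETURN_VALUE → return 1.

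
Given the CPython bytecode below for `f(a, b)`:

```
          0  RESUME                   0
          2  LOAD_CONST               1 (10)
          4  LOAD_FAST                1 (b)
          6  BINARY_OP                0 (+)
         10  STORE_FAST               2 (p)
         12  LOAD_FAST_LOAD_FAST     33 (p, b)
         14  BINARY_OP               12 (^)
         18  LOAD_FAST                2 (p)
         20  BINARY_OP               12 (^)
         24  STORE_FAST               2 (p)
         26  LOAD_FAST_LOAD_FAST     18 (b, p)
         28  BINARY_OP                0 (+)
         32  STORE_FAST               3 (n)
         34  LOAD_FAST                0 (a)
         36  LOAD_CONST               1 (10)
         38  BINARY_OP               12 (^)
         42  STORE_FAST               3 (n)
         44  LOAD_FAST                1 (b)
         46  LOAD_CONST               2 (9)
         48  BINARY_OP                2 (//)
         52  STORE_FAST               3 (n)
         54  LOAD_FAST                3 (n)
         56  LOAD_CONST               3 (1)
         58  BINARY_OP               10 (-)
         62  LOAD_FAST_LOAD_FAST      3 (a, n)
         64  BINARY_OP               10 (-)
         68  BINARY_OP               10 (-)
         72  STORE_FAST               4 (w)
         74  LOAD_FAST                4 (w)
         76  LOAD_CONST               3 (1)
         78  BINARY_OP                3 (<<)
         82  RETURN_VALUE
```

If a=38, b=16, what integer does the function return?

-74

LOAD_CONST → push 10. Stack: [10]
LOAD_FAST b → push 16. Stack: [10, 16]
BINARY_OP + → 10 + 16 = 26. Stack: [26]
STORE_FAST p → p=26. Stack: []
LOAD_FAST_LOAD_FAST p,b → push 26,16. Stack: [26, 16]
BINARY_OP ^ → 26 ^ 16 = 10. Stack: [10]
LOAD_FAST p → push 26. Stack: [10, 26]
BINARY_OP ^ → 10 ^ 26 = 16. Stack: [16]
STORE_FAST p → p=16. Stack: []
LOAD_FAST_LOAD_FAST b,p → push 16,16. Stack: [16, 16]
BINARY_OP + → 16 + 16 = 32. Stack: [32]
STORE_FAST n → n=32. Stack: []
LOAD_FAST a → push 38. Stack: [38]
LOAD_CONST → push 10. Stack: [38, 10]
BINARY_OP ^ → 38 ^ 10 = 44. Stack: [44]
STORE_FAST n → n=44. Stack: []
LOAD_FAST b → push 16. Stack: [16]
LOAD_CONST → push 9. Stack: [16, 9]
BINARY_OP // → 16 // 9 = 1. Stack: [1]
STORE_FAST n → n=1. Stack: []
LOAD_FAST n → push 1. Stack: [1]
LOAD_CONST → push 1. Stack: [1, 1]
BINARY_OP - → 1 - 1 = 0. Stack: [0]
LOAD_FAST_LOAD_FAST a,n → push 38,1. Stack: [0, 38, 1]
BINARY_OP - → 38 - 1 = 37. Stack: [0, 37]
BINARY_OP - → 0 - 37 = -37. Stack: [-37]
STORE_FAST w → w=-37. Stack: []
LOAD_FAST w → push -37. Stack: [-37]
LOAD_CONST → push 1. Stack: [-37, 1]
BINARY_OP << → -37 << 1 = -74. Stack: [-74]
RETURN_VALUE → return -74.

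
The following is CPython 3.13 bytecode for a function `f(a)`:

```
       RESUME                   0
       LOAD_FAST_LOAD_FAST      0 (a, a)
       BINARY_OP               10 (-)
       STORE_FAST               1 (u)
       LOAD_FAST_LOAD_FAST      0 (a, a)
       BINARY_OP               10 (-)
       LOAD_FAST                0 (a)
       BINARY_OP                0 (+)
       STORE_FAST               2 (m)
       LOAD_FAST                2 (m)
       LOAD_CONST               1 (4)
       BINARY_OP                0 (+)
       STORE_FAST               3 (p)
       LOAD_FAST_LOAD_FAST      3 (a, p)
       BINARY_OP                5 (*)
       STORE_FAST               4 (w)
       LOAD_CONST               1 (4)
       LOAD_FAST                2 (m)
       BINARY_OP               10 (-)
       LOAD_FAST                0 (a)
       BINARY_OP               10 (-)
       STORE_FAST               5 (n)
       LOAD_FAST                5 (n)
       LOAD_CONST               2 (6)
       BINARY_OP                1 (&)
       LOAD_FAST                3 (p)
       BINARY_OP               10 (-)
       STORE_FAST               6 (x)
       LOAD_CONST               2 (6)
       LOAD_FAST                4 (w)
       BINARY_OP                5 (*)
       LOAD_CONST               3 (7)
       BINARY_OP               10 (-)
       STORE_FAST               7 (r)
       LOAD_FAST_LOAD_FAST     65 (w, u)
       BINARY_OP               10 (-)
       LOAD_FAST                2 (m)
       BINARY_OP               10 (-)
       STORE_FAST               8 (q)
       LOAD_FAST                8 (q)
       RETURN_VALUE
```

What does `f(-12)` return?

108

LOAD_FAST_LOAD_FAST a,a → push -12,-12. Stack: [-12, -12]
BINARY_OP - → -12 - -12 = 0. Stack: [0]
STORE_FAST u → u=0. Stack: []
LOAD_FAST_LOAD_FAST a,a → push -12,-12. Stack: [-12, -12]
BINARY_OP - → -12 - -12 = 0. Stack: [0]
LOAD_FAST a → push -12. Stack: [0, -12]
BINARY_OP + → 0 + -12 = -12. Stack: [-12]
STORE_FAST m → m=-12. Stack: []
LOAD_FAST m → push -12. Stack: [-12]
LOAD_CONST → push 4. Stack: [-12, 4]
BINARY_OP + → -12 + 4 = -8. Stack: [-8]
STORE_FAST p → p=-8. Stack: []
LOAD_FAST_LOAD_FAST a,p → push -12,-8. Stack: [-12, -8]
BINARY_OP * → -12 * -8 = 96. Stack: [96]
STORE_FAST w → w=96. Stack: []
LOAD_CONST → push 4. Stack: [4]
LOAD_FAST m → push -12. Stack: [4, -12]
BINARY_OP - → 4 - -12 = 16. Stack: [16]
LOAD_FAST a → push -12. Stack: [16, -12]
BINARY_OP - → 16 - -12 = 28. Stack: [28]
STORE_FAST n → n=28. Stack: []
LOAD_FAST n → push 28. Stack: [28]
LOAD_CONST → push 6. Stack: [28, 6]
BINARY_OP & → 28 & 6 = 4. Stack: [4]
LOAD_FAST p → push -8. Stack: [4, -8]
BINARY_OP - → 4 - -8 = 12. Stack: [12]
STORE_FAST x → x=12. Stack: []
LOAD_CONST → push 6. Stack: [6]
LOAD_FAST w → push 96. Stack: [6, 96]
BINARY_OP * → 6 * 96 = 576. Stack: [576]
LOAD_CONST → push 7. Stack: [576, 7]
BINARY_OP - → 576 - 7 = 569. Stack: [569]
STORE_FAST r → r=569. Stack: []
LOAD_FAST_LOAD_FAST w,u → push 96,0. Stack: [96, 0]
BINARY_OP - → 96 - 0 = 96. Stack: [96]
LOAD_FAST m → push -12. Stack: [96, -12]
BINARY_OP - → 96 - -12 = 108. Stack: [108]
STORE_FAST q → q=108. Stack: []
LOAD_FAST q → push 108. Stack: [108]
RETURN_VALUE → return 108.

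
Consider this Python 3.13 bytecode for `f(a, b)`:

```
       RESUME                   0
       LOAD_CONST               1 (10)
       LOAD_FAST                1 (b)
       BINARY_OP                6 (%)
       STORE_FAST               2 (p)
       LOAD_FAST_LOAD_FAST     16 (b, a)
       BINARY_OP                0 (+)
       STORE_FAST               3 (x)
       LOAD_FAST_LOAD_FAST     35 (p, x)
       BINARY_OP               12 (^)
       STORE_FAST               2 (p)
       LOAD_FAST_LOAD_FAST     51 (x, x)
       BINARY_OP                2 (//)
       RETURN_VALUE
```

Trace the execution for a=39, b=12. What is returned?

LOAD_CONST → push 10. Stack: [10]
LOAD_FAST b → push 12. Stack: [10, 12]
BINARY_OP % → 10 % 12 = 10. Stack: [10]
STORE_FAST p → p=10. Stack: []
LOAD_FAST_LOAD_FAST b,a → push 12,39. Stack: [12, 39]
BINARY_OP + → 12 + 39 = 51. Stack: [51]
STORE_FAST x → x=51. Stack: []
LOAD_FAST_LOAD_FAST p,x → push 10,51. Stack: [10, 51]
BINARY_OP ^ → 10 ^ 51 = 57. Stack: [57]
STORE_FAST p → p=57. Stack: []
LOAD_FAST_LOAD_FAST x,x → push 51,51. Stack: [51, 51]
BINARY_OP // → 51 // 51 = 1. Stack: [1]
RETURN_VALUE → return 1.

1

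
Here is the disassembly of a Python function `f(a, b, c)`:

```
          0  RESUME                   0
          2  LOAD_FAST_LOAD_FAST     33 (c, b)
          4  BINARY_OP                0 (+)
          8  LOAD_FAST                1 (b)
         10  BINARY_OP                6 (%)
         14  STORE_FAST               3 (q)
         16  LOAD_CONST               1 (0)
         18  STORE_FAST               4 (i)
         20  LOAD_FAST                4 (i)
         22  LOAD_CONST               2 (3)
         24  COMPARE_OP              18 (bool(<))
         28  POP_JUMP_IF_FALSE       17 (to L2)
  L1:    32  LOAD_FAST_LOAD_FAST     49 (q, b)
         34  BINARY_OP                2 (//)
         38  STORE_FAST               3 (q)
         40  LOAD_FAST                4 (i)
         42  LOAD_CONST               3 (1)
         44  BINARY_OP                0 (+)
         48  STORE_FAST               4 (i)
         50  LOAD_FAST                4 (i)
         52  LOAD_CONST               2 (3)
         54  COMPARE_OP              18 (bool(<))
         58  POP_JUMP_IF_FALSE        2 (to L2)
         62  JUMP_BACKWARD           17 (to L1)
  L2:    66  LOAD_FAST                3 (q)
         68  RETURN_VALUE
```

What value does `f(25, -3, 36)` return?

0

LOAD_FAST_LOAD_FAST c,b → push 36,-3. Stack: [36, -3]
BINARY_OP + → 36 + -3 = 33. Stack: [33]
LOAD_FAST b → push -3. Stack: [33, -3]
BINARY_OP % → 33 % -3 = 0. Stack: [0]
STORE_FAST q → q=0. Stack: []
LOAD_CONST → push 0. Stack: [0]
STORE_FAST i → i=0. Stack: []
LOAD_FAST i → push 0. Stack: [0]
LOAD_CONST → push 3. Stack: [0, 3]
COMPARE_OP bool(<) → 0 vs 3 = True. Stack: [True]
POP_JUMP_IF_FALSE → pop True; no jump. Stack: []
LOAD_FAST_LOAD_FAST q,b → push 0,-3. Stack: [0, -3]
BINARY_OP // → 0 // -3 = 0. Stack: [0]
STORE_FAST q → q=0. Stack: []
LOAD_FAST i → push 0. Stack: [0]
LOAD_CONST → push 1. Stack: [0, 1]
BINARY_OP + → 0 + 1 = 1. Stack: [1]
STORE_FAST i → i=1. Stack: []
LOAD_FAST i → push 1. Stack: [1]
LOAD_CONST → push 3. Stack: [1, 3]
COMPARE_OP bool(<) → 1 vs 3 = True. Stack: [True]
POP_JUMP_IF_FALSE → pop True; no jump. Stack: []
LOAD_FAST_LOAD_FAST q,b → push 0,-3. Stack: [0, -3]
BINARY_OP // → 0 // -3 = 0. Stack: [0]
STORE_FAST q → q=0. Stack: []
LOAD_FAST i → push 1. Stack: [1]
LOAD_CONST → push 1. Stack: [1, 1]
BINARY_OP + → 1 + 1 = 2. Stack: [2]
STORE_FAST i → i=2. Stack: []
LOAD_FAST i → push 2. Stack: [2]
LOAD_CONST → push 3. Stack: [2, 3]
COMPARE_OP bool(<) → 2 vs 3 = True. Stack: [True]
POP_JUMP_IF_FALSE → pop True; no jump. Stack: []
LOAD_FAST_LOAD_FAST q,b → push 0,-3. Stack: [0, -3]
BINARY_OP // → 0 // -3 = 0. Stack: [0]
STORE_FAST q → q=0. Stack: []
LOAD_FAST i → push 2. Stack: [2]
LOAD_CONST → push 1. Stack: [2, 1]
BINARY_OP + → 2 + 1 = 3. Stack: [3]
STORE_FAST i → i=3. Stack: []
LOAD_FAST i → push 3. Stack: [3]
LOAD_CONST → push 3. Stack: [3, 3]
COMPARE_OP bool(<) → 3 vs 3 = False. Stack: [False]
POP_JUMP_IF_FALSE → pop False; jump. Stack: []
LOAD_FAST q → push 0. Stack: [0]
RETURN_VALUE → return 0.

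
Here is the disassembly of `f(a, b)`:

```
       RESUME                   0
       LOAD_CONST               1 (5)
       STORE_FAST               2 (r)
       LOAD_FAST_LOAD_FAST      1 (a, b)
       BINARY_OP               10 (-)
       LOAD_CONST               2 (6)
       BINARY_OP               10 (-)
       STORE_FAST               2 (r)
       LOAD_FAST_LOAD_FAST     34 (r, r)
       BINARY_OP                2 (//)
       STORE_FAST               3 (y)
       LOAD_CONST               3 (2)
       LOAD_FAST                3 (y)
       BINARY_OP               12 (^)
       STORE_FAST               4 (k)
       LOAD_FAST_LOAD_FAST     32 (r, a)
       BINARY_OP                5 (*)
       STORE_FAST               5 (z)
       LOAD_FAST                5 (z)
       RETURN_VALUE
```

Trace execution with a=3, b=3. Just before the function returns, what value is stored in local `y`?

LOAD_CONST → push 5. Stack: [5]
STORE_FAST r → r=5. Stack: []
LOAD_FAST_LOAD_FAST a,b → push 3,3. Stack: [3, 3]
BINARY_OP - → 3 - 3 = 0. Stack: [0]
LOAD_CONST → push 6. Stack: [0, 6]
BINARY_OP - → 0 - 6 = -6. Stack: [-6]
STORE_FAST r → r=-6. Stack: []
LOAD_FAST_LOAD_FAST r,r → push -6,-6. Stack: [-6, -6]
BINARY_OP // → -6 // -6 = 1. Stack: [1]
STORE_FAST y → y=1. Stack: []
LOAD_CONST → push 2. Stack: [2]
LOAD_FAST y → push 1. Stack: [2, 1]
BINARY_OP ^ → 2 ^ 1 = 3. Stack: [3]
STORE_FAST k → k=3. Stack: []
LOAD_FAST_LOAD_FAST r,a → push -6,3. Stack: [-6, 3]
BINARY_OP * → -6 * 3 = -18. Stack: [-18]
STORE_FAST z → z=-18. Stack: []
LOAD_FAST z → push -18. Stack: [-18]
RETURN_VALUE → return -18.

1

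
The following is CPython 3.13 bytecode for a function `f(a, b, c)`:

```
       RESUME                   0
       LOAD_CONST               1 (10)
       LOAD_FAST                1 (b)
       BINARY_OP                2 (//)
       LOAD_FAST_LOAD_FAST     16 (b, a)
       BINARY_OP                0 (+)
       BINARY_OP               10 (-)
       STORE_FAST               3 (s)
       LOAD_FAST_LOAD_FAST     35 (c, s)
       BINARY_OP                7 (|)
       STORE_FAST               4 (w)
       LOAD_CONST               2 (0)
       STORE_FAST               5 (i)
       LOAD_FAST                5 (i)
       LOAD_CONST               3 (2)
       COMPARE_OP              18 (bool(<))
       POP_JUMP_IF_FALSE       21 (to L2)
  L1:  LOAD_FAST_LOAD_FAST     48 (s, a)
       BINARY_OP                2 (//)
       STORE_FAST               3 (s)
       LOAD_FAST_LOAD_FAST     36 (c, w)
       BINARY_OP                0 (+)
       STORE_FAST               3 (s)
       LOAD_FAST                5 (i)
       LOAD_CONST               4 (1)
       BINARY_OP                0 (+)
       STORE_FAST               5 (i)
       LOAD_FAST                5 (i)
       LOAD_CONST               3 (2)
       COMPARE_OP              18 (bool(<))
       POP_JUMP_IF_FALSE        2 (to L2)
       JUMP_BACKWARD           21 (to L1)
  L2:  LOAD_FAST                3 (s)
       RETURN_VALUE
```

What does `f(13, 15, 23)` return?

14

LOAD_CONST → push 10. Stack: [10]
LOAD_FAST b → push 15. Stack: [10, 15]
BINARY_OP // → 10 // 15 = 0. Stack: [0]
LOAD_FAST_LOAD_FAST b,a → push 15,13. Stack: [0, 15, 13]
BINARY_OP + → 15 + 13 = 28. Stack: [0, 28]
BINARY_OP - → 0 - 28 = -28. Stack: [-28]
STORE_FAST s → s=-28. Stack: []
LOAD_FAST_LOAD_FAST c,s → push 23,-28. Stack: [23, -28]
BINARY_OP | → 23 | -28 = -9. Stack: [-9]
STORE_FAST w → w=-9. Stack: []
LOAD_CONST → push 0. Stack: [0]
STORE_FAST i → i=0. Stack: []
LOAD_FAST i → push 0. Stack: [0]
LOAD_CONST → push 2. Stack: [0, 2]
COMPARE_OP bool(<) → 0 vs 2 = True. Stack: [True]
POP_JUMP_IF_FALSE → pop True; no jump. Stack: []
LOAD_FAST_LOAD_FAST s,a → push -28,13. Stack: [-28, 13]
BINARY_OP // → -28 // 13 = -3. Stack: [-3]
STORE_FAST s → s=-3. Stack: []
LOAD_FAST_LOAD_FAST c,w → push 23,-9. Stack: [23, -9]
BINARY_OP + → 23 + -9 = 14. Stack: [14]
STORE_FAST s → s=14. Stack: []
LOAD_FAST i → push 0. Stack: [0]
LOAD_CONST → push 1. Stack: [0, 1]
BINARY_OP + → 0 + 1 = 1. Stack: [1]
STORE_FAST i → i=1. Stack: []
LOAD_FAST i → push 1. Stack: [1]
LOAD_CONST → push 2. Stack: [1, 2]
COMPARE_OP bool(<) → 1 vs 2 = True. Stack: [True]
POP_JUMP_IF_FALSE → pop True; no jump. Stack: []
LOAD_FAST_LOAD_FAST s,a → push 14,13. Stack: [14, 13]
BINARY_OP // → 14 // 13 = 1. Stack: [1]
STORE_FAST s → s=1. Stack: []
LOAD_FAST_LOAD_FAST c,w → push 23,-9. Stack: [23, -9]
BINARY_OP + → 23 + -9 = 14. Stack: [14]
STORE_FAST s → s=14. Stack: []
LOAD_FAST i → push 1. Stack: [1]
LOAD_CONST → push 1. Stack: [1, 1]
BINARY_OP + → 1 + 1 = 2. Stack: [2]
STORE_FAST i → i=2. Stack: []
LOAD_FAST i → push 2. Stack: [2]
LOAD_CONST → push 2. Stack: [2, 2]
COMPARE_OP bool(<) → 2 vs 2 = False. Stack: [False]
POP_JUMP_IF_FALSE → pop False; jump. Stack: []
LOAD_FAST s → push 14. Stack: [14]
RETURN_VALUE → return 14.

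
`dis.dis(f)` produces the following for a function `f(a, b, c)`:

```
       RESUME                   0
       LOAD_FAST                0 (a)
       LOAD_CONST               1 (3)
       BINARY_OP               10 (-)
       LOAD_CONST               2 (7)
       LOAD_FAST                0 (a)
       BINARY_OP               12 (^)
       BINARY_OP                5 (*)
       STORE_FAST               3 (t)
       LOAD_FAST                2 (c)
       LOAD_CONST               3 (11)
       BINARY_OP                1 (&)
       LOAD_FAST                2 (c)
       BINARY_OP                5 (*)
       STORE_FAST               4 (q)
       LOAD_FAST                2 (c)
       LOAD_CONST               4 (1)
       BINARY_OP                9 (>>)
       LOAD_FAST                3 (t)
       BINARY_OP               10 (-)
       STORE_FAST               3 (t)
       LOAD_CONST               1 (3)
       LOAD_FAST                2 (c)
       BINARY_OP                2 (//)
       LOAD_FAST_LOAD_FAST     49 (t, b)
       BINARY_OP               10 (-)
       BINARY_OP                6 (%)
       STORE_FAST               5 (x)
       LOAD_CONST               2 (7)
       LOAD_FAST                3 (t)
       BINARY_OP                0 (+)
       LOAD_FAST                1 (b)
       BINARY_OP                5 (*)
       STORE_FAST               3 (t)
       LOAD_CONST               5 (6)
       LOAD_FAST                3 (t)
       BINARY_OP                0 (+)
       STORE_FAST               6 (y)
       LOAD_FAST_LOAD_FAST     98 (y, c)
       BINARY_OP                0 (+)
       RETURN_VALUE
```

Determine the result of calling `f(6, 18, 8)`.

158

LOAD_FAST a → push 6. Stack: [6]
LOAD_CONST → push 3. Stack: [6, 3]
BINARY_OP - → 6 - 3 = 3. Stack: [3]
LOAD_CONST → push 7. Stack: [3, 7]
LOAD_FAST a → push 6. Stack: [3, 7, 6]
BINARY_OP ^ → 7 ^ 6 = 1. Stack: [3, 1]
BINARY_OP * → 3 * 1 = 3. Stack: [3]
STORE_FAST t → t=3. Stack: []
LOAD_FAST c → push 8. Stack: [8]
LOAD_CONST → push 11. Stack: [8, 11]
BINARY_OP & → 8 & 11 = 8. Stack: [8]
LOAD_FAST c → push 8. Stack: [8, 8]
BINARY_OP * → 8 * 8 = 64. Stack: [64]
STORE_FAST q → q=64. Stack: []
LOAD_FAST c → push 8. Stack: [8]
LOAD_CONST → push 1. Stack: [8, 1]
BINARY_OP >> → 8 >> 1 = 4. Stack: [4]
LOAD_FAST t → push 3. Stack: [4, 3]
BINARY_OP - → 4 - 3 = 1. Stack: [1]
STORE_FAST t → t=1. Stack: []
LOAD_CONST → push 3. Stack: [3]
LOAD_FAST c → push 8. Stack: [3, 8]
BINARY_OP // → 3 // 8 = 0. Stack: [0]
LOAD_FAST_LOAD_FAST t,b → push 1,18. Stack: [0, 1, 18]
BINARY_OP - → 1 - 18 = -17. Stack: [0, -17]
BINARY_OP % → 0 % -17 = 0. Stack: [0]
STORE_FAST x → x=0. Stack: []
LOAD_CONST → push 7. Stack: [7]
LOAD_FAST t → push 1. Stack: [7, 1]
BINARY_OP + → 7 + 1 = 8. Stack: [8]
LOAD_FAST b → push 18. Stack: [8, 18]
BINARY_OP * → 8 * 18 = 144. Stack: [144]
STORE_FAST t → t=144. Stack: []
LOAD_CONST → push 6. Stack: [6]
LOAD_FAST t → push 144. Stack: [6, 144]
BINARY_OP + → 6 + 144 = 150. Stack: [150]
STORE_FAST y → y=150. Stack: []
LOAD_FAST_LOAD_FAST y,c → push 150,8. Stack: [150, 8]
BINARY_OP + → 150 + 8 = 158. Stack: [158]
RETURN_VALUE → return 158.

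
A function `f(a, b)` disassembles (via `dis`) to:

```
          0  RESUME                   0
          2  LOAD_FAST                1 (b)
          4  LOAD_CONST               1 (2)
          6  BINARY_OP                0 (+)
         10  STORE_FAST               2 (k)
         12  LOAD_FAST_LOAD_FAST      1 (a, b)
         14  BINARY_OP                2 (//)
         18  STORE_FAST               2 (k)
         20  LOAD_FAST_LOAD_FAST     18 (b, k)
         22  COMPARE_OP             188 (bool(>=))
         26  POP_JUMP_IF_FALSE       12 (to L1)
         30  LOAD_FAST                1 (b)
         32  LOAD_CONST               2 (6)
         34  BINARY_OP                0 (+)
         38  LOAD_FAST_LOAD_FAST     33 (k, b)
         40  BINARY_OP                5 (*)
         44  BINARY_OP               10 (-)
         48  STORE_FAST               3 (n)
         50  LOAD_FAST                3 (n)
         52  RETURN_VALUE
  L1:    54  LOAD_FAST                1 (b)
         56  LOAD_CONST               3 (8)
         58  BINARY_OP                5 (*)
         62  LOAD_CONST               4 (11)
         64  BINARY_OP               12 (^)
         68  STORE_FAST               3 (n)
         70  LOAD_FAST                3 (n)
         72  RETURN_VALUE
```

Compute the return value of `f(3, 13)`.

LOAD_FAST b → push 13. Stack: [13]
LOAD_CONST → push 2. Stack: [13, 2]
BINARY_OP + → 13 + 2 = 15. Stack: [15]
STORE_FAST k → k=15. Stack: []
LOAD_FAST_LOAD_FAST a,b → push 3,13. Stack: [3, 13]
BINARY_OP // → 3 // 13 = 0. Stack: [0]
STORE_FAST k → k=0. Stack: []
LOAD_FAST_LOAD_FAST b,k → push 13,0. Stack: [13, 0]
COMPARE_OP bool(>=) → 13 vs 0 = True. Stack: [True]
POP_JUMP_IF_FALSE → pop True; no jump. Stack: []
LOAD_FAST b → push 13. Stack: [13]
LOAD_CONST → push 6. Stack: [13, 6]
BINARY_OP + → 13 + 6 = 19. Stack: [19]
LOAD_FAST_LOAD_FAST k,b → push 0,13. Stack: [19, 0, 13]
BINARY_OP * → 0 * 13 = 0. Stack: [19, 0]
BINARY_OP - → 19 - 0 = 19. Stack: [19]
STORE_FAST n → n=19. Stack: []
LOAD_FAST n → push 19. Stack: [19]
RETURN_VALUE → return 19.

19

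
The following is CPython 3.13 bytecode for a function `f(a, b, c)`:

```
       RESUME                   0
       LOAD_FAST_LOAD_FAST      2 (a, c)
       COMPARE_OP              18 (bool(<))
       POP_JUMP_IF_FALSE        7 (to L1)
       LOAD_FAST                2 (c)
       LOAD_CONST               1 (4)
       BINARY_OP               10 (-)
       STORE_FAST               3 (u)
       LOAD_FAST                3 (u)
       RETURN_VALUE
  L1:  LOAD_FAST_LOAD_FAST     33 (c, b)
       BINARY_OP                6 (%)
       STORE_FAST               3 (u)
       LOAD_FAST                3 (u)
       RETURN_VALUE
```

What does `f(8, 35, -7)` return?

28

LOAD_FAST_LOAD_FAST a,c → push 8,-7. Stack: [8, -7]
COMPARE_OP bool(<) → 8 vs -7 = False. Stack: [False]
POP_JUMP_IF_FALSE → pop False; jump. Stack: []
LOAD_FAST_LOAD_FAST c,b → push -7,35. Stack: [-7, 35]
BINARY_OP % → -7 % 35 = 28. Stack: [28]
STORE_FAST u → u=28. Stack: []
LOAD_FAST u → push 28. Stack: [28]
RETURN_VALUE → return 28.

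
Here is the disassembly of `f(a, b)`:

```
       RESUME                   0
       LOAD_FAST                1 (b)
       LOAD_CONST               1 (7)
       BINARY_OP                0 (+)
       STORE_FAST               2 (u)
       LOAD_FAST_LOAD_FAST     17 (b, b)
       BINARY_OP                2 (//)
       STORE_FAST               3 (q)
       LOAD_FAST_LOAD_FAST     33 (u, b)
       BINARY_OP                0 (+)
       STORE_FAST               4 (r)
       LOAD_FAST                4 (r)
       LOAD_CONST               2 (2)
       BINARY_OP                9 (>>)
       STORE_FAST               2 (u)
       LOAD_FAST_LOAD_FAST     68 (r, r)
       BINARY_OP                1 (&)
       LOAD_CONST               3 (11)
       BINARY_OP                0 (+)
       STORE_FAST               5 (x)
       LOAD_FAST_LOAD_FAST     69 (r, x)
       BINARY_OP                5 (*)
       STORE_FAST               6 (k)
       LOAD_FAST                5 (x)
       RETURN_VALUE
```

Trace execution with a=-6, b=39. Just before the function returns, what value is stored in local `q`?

1

LOAD_FAST b → push 39. Stack: [39]
LOAD_CONST → push 7. Stack: [39, 7]
BINARY_OP + → 39 + 7 = 46. Stack: [46]
STORE_FAST u → u=46. Stack: []
LOAD_FAST_LOAD_FAST b,b → push 39,39. Stack: [39, 39]
BINARY_OP // → 39 // 39 = 1. Stack: [1]
STORE_FAST q → q=1. Stack: []
LOAD_FAST_LOAD_FAST u,b → push 46,39. Stack: [46, 39]
BINARY_OP + → 46 + 39 = 85. Stack: [85]
STORE_FAST r → r=85. Stack: []
LOAD_FAST r → push 85. Stack: [85]
LOAD_CONST → push 2. Stack: [85, 2]
BINARY_OP >> → 85 >> 2 = 21. Stack: [21]
STORE_FAST u → u=21. Stack: []
LOAD_FAST_LOAD_FAST r,r → push 85,85. Stack: [85, 85]
BINARY_OP & → 85 & 85 = 85. Stack: [85]
LOAD_CONST → push 11. Stack: [85, 11]
BINARY_OP + → 85 + 11 = 96. Stack: [96]
STORE_FAST x → x=96. Stack: []
LOAD_FAST_LOAD_FAST r,x → push 85,96. Stack: [85, 96]
BINARY_OP * → 85 * 96 = 8160. Stack: [8160]
STORE_FAST k → k=8160. Stack: []
LOAD_FAST x → push 96. Stack: [96]
RETURN_VALUE → return 96.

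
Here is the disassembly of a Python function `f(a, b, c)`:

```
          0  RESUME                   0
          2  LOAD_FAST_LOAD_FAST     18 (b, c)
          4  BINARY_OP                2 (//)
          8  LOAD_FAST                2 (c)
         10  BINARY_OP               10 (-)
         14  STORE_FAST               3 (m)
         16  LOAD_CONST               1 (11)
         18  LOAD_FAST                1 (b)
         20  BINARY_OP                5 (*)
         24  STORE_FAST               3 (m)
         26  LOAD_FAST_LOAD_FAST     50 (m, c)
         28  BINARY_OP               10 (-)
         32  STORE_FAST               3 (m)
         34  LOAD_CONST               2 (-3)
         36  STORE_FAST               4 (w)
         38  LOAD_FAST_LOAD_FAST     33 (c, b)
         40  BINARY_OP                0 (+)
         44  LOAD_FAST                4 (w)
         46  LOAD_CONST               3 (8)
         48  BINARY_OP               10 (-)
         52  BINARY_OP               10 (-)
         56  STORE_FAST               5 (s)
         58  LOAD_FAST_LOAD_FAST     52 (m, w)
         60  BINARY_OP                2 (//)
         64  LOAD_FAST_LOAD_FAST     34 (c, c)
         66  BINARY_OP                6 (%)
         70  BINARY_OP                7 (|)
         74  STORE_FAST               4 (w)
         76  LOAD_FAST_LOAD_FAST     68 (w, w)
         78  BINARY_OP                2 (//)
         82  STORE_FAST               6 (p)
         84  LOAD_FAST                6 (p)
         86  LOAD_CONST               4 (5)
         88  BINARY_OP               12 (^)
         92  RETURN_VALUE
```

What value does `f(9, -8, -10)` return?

LOAD_FAST_LOAD_FAST b,c → push -8,-10. Stack: [-8, -10]
BINARY_OP // → -8 // -10 = 0. Stack: [0]
LOAD_FAST c → push -10. Stack: [0, -10]
BINARY_OP - → 0 - -10 = 10. Stack: [10]
STORE_FAST m → m=10. Stack: []
LOAD_CONST → push 11. Stack: [11]
LOAD_FAST b → push -8. Stack: [11, -8]
BINARY_OP * → 11 * -8 = -88. Stack: [-88]
STORE_FAST m → m=-88. Stack: []
LOAD_FAST_LOAD_FAST m,c → push -88,-10. Stack: [-88, -10]
BINARY_OP - → -88 - -10 = -78. Stack: [-78]
STORE_FAST m → m=-78. Stack: []
LOAD_CONST → push -3. Stack: [-3]
STORE_FAST w → w=-3. Stack: []
LOAD_FAST_LOAD_FAST c,b → push -10,-8. Stack: [-10, -8]
BINARY_OP + → -10 + -8 = -18. Stack: [-18]
LOAD_FAST w → push -3. Stack: [-18, -3]
LOAD_CONST → push 8. Stack: [-18, -3, 8]
BINARY_OP - → -3 - 8 = -11. Stack: [-18, -11]
BINARY_OP - → -18 - -11 = -7. Stack: [-7]
STORE_FAST s → s=-7. Stack: []
LOAD_FAST_LOAD_FAST m,w → push -78,-3. Stack: [-78, -3]
BINARY_OP // → -78 // -3 = 26. Stack: [26]
LOAD_FAST_LOAD_FAST c,c → push -10,-10. Stack: [26, -10, -10]
BINARY_OP % → -10 % -10 = 0. Stack: [26, 0]
BINARY_OP | → 26 | 0 = 26. Stack: [26]
STORE_FAST w → w=26. Stack: []
LOAD_FAST_LOAD_FAST w,w → push 26,26. Stack: [26, 26]
BINARY_OP // → 26 // 26 = 1. Stack: [1]
STORE_FAST p → p=1. Stack: []
LOAD_FAST p → push 1. Stack: [1]
LOAD_CONST → push 5. Stack: [1, 5]
BINARY_OP ^ → 1 ^ 5 = 4. Stack: [4]
RETURN_VALUE → return 4.

4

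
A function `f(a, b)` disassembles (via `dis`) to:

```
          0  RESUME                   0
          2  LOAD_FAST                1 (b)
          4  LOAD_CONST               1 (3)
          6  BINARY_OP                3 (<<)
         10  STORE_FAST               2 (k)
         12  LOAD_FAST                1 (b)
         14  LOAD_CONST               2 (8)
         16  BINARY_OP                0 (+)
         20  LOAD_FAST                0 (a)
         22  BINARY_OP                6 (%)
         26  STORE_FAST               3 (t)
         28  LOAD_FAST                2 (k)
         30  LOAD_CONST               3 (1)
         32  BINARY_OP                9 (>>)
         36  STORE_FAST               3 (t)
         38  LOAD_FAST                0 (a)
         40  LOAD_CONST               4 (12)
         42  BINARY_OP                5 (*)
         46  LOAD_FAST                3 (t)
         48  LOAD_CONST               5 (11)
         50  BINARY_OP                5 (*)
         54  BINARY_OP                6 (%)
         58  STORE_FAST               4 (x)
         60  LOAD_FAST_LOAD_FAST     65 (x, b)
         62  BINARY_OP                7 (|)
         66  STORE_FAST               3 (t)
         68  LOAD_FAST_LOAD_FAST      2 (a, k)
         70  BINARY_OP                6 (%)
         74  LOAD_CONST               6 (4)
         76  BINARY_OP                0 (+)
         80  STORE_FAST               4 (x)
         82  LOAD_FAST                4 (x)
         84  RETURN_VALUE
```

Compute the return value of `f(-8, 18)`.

140

LOAD_FAST b → push 18. Stack: [18]
LOAD_CONST → push 3. Stack: [18, 3]
BINARY_OP << → 18 << 3 = 144. Stack: [144]
STORE_FAST k → k=144. Stack: []
LOAD_FAST b → push 18. Stack: [18]
LOAD_CONST → push 8. Stack: [18, 8]
BINARY_OP + → 18 + 8 = 26. Stack: [26]
LOAD_FAST a → push -8. Stack: [26, -8]
BINARY_OP % → 26 % -8 = -6. Stack: [-6]
STORE_FAST t → t=-6. Stack: []
LOAD_FAST k → push 144. Stack: [144]
LOAD_CONST → push 1. Stack: [144, 1]
BINARY_OP >> → 144 >> 1 = 72. Stack: [72]
STORE_FAST t → t=72. Stack: []
LOAD_FAST a → push -8. Stack: [-8]
LOAD_CONST → push 12. Stack: [-8, 12]
BINARY_OP * → -8 * 12 = -96. Stack: [-96]
LOAD_FAST t → push 72. Stack: [-96, 72]
LOAD_CONST → push 11. Stack: [-96, 72, 11]
BINARY_OP * → 72 * 11 = 792. Stack: [-96, 792]
BINARY_OP % → -96 % 792 = 696. Stack: [696]
STORE_FAST x → x=696. Stack: []
LOAD_FAST_LOAD_FAST x,b → push 696,18. Stack: [696, 18]
BINARY_OP | → 696 | 18 = 698. Stack: [698]
STORE_FAST t → t=698. Stack: []
LOAD_FAST_LOAD_FAST a,k → push -8,144. Stack: [-8, 144]
BINARY_OP % → -8 % 144 = 136. Stack: [136]
LOAD_CONST → push 4. Stack: [136, 4]
BINARY_OP + → 136 + 4 = 140. Stack: [140]
STORE_FAST x → x=140. Stack: []
LOAD_FAST x → push 140. Stack: [140]
RETURN_VALUE → return 140.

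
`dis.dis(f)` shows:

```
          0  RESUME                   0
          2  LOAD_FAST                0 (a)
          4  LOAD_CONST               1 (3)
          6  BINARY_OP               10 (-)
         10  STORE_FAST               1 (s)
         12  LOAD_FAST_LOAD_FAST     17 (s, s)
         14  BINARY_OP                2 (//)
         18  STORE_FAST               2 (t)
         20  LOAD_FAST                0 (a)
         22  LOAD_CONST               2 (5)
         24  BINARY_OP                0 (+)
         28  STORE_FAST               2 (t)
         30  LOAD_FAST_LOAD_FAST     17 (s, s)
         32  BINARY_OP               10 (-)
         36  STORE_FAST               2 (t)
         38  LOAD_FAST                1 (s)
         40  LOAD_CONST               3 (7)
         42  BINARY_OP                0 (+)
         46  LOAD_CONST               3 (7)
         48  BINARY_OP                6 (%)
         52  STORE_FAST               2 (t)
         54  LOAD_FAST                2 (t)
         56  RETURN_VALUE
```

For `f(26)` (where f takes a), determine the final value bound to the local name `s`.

23

LOAD_FAST a → push 26. Stack: [26]
LOAD_CONST → push 3. Stack: [26, 3]
BINARY_OP - → 26 - 3 = 23. Stack: [23]
STORE_FAST s → s=23. Stack: []
LOAD_FAST_LOAD_FAST s,s → push 23,23. Stack: [23, 23]
BINARY_OP // → 23 // 23 = 1. Stack: [1]
STORE_FAST t → t=1. Stack: []
LOAD_FAST a → push 26. Stack: [26]
LOAD_CONST → push 5. Stack: [26, 5]
BINARY_OP + → 26 + 5 = 31. Stack: [31]
STORE_FAST t → t=31. Stack: []
LOAD_FAST_LOAD_FAST s,s → push 23,23. Stack: [23, 23]
BINARY_OP - → 23 - 23 = 0. Stack: [0]
STORE_FAST t → t=0. Stack: []
LOAD_FAST s → push 23. Stack: [23]
LOAD_CONST → push 7. Stack: [23, 7]
BINARY_OP + → 23 + 7 = 30. Stack: [30]
LOAD_CONST → push 7. Stack: [30, 7]
BINARY_OP % → 30 % 7 = 2. Stack: [2]
STORE_FAST t → t=2. Stack: []
LOAD_FAST t → push 2. Stack: [2]
RETURN_VALUE → return 2.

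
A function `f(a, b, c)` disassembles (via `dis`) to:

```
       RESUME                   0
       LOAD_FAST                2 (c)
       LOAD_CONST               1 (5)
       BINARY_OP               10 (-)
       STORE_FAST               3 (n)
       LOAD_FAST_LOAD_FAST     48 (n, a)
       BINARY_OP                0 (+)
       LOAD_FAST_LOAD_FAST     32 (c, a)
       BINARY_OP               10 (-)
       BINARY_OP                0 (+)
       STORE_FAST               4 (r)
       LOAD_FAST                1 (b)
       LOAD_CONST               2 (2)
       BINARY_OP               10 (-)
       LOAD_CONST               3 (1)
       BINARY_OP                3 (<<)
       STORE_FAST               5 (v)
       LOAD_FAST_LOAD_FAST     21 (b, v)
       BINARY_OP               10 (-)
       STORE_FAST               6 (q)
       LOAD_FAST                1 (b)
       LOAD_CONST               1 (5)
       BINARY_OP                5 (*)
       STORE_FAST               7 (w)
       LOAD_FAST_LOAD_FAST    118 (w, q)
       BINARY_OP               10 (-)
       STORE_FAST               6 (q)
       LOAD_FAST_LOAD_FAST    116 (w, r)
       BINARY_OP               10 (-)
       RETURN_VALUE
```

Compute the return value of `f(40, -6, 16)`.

-57

LOAD_FAST c → push 16. Stack: [16]
LOAD_CONST → push 5. Stack: [16, 5]
BINARY_OP - → 16 - 5 = 11. Stack: [11]
STORE_FAST n → n=11. Stack: []
LOAD_FAST_LOAD_FAST n,a → push 11,40. Stack: [11, 40]
BINARY_OP + → 11 + 40 = 51. Stack: [51]
LOAD_FAST_LOAD_FAST c,a → push 16,40. Stack: [51, 16, 40]
BINARY_OP - → 16 - 40 = -24. Stack: [51, -24]
BINARY_OP + → 51 + -24 = 27. Stack: [27]
STORE_FAST r → r=27. Stack: []
LOAD_FAST b → push -6. Stack: [-6]
LOAD_CONST → push 2. Stack: [-6, 2]
BINARY_OP - → -6 - 2 = -8. Stack: [-8]
LOAD_CONST → push 1. Stack: [-8, 1]
BINARY_OP << → -8 << 1 = -16. Stack: [-16]
STORE_FAST v → v=-16. Stack: []
LOAD_FAST_LOAD_FAST b,v → push -6,-16. Stack: [-6, -16]
BINARY_OP - → -6 - -16 = 10. Stack: [10]
STORE_FAST q → q=10. Stack: []
LOAD_FAST b → push -6. Stack: [-6]
LOAD_CONST → push 5. Stack: [-6, 5]
BINARY_OP * → -6 * 5 = -30. Stack: [-30]
STORE_FAST w → w=-30. Stack: []
LOAD_FAST_LOAD_FAST w,q → push -30,10. Stack: [-30, 10]
BINARY_OP - → -30 - 10 = -40. Stack: [-40]
STORE_FAST q → q=-40. Stack: []
LOAD_FAST_LOAD_FAST w,r → push -30,27. Stack: [-30, 27]
BINARY_OP - → -30 - 27 = -57. Stack: [-57]
RETURN_VALUE → return -57.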